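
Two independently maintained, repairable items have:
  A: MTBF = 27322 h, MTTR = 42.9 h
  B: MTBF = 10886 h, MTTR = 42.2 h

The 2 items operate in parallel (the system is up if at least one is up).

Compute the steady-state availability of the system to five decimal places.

A(A) = MTBF/(MTBF+MTTR) = 27322/(27322+42.9) = 0.998432
A(B) = MTBF/(MTBF+MTTR) = 10886/(10886+42.2) = 0.996138
Parallel availability: 1 − (1 − 0.998432)(1 − 0.996138) = 0.99999

0.99999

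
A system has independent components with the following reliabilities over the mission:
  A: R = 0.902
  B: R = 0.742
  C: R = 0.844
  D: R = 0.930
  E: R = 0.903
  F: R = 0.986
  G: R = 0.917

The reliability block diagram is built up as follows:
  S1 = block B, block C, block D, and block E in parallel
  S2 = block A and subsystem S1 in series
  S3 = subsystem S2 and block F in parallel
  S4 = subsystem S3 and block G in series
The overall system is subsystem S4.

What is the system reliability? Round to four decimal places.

Parallel (B, C, D, and E): 1 − (1 − 0.742000)(1 − 0.844000)(1 − 0.930000)(1 − 0.903000) = 0.999727
Series (A and [0.999727]): 0.902000 × 0.999727 = 0.901754
Parallel ([0.901754] and F): 1 − (1 − 0.901754)(1 − 0.986000) = 0.998625
Series ([0.998625] and G): 0.998625 × 0.917000 = 0.9157

0.9157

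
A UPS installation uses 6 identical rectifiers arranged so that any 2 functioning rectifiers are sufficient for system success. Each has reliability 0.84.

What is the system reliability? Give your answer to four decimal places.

0.9995

R = Σ_{i=2}^{6} C(6,i) p^i (1−p)^{6−i} with p = 0.84
C(6,2)·0.84^2·0.16^4 = 0.006936
C(6,3)·0.84^3·0.16^3 = 0.048554
C(6,4)·0.84^4·0.16^2 = 0.191183
C(6,5)·0.84^5·0.16^1 = 0.401483
C(6,6)·0.84^6·0.16^0 = 0.351298
Sum = 0.9995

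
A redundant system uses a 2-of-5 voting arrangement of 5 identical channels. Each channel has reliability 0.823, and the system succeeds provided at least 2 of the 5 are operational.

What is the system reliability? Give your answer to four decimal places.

0.9958

R = Σ_{i=2}^{5} C(5,i) p^i (1−p)^{5−i} with p = 0.823
C(5,2)·0.823^2·0.177^3 = 0.037559
C(5,3)·0.823^3·0.177^2 = 0.174641
C(5,4)·0.823^4·0.177^1 = 0.406015
C(5,5)·0.823^5·0.177^0 = 0.377571
Sum = 0.9958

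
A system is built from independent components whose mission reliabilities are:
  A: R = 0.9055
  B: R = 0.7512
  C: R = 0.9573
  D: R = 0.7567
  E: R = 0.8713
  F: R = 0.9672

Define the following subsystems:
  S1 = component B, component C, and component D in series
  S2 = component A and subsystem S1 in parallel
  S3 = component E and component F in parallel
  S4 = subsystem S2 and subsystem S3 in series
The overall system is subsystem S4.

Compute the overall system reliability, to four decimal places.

0.9529

Series (B, C, and D): 0.751200 × 0.957300 × 0.756700 = 0.544161
Parallel (A and [0.544161]): 1 − (1 − 0.905500)(1 − 0.544161) = 0.956923
Parallel (E and F): 1 − (1 − 0.871300)(1 − 0.967200) = 0.995779
Series ([0.956923] and [0.995779]): 0.956923 × 0.995779 = 0.9529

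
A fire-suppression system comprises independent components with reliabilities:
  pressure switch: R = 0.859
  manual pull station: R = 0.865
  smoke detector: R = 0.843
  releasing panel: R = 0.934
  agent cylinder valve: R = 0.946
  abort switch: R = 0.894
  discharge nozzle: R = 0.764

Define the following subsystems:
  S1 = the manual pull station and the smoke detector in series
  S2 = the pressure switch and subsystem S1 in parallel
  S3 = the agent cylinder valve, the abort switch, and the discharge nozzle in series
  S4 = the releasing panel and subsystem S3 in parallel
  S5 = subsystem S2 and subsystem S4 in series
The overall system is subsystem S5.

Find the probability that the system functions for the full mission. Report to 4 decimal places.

Series (manual pull station and smoke detector): 0.865000 × 0.843000 = 0.729195
Parallel (pressure switch and [0.729195]): 1 − (1 − 0.859000)(1 − 0.729195) = 0.961816
Series (agent cylinder valve, abort switch, and discharge nozzle): 0.946000 × 0.894000 × 0.764000 = 0.646133
Parallel (releasing panel and [0.646133]): 1 − (1 − 0.934000)(1 − 0.646133) = 0.976645
Series ([0.961816] and [0.976645]): 0.961816 × 0.976645 = 0.9394

0.9394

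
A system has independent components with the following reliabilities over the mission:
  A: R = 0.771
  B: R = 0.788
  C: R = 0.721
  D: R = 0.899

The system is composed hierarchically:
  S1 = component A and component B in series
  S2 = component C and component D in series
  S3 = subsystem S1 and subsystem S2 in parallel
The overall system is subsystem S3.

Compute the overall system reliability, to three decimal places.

Series (A and B): 0.77100 × 0.78800 = 0.60755
Series (C and D): 0.72100 × 0.89900 = 0.64818
Parallel ([0.60755] and [0.64818]): 1 − (1 − 0.60755)(1 − 0.64818) = 0.862

0.862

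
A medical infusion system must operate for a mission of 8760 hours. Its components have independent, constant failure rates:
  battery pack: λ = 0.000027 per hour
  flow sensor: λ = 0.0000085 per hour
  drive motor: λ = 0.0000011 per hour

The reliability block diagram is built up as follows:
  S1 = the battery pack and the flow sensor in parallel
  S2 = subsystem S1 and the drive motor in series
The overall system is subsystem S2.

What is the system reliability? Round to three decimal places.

0.975

R(battery pack) = exp(−0.000027 × 8760) = 0.78937
R(flow sensor) = exp(−0.0000085 × 8760) = 0.92824
R(drive motor) = exp(−0.0000011 × 8760) = 0.99041
Parallel (battery pack and flow sensor): 1 − (1 − 0.78937)(1 − 0.92824) = 0.98489
Series ([0.98489] and drive motor): 0.98489 × 0.99041 = 0.975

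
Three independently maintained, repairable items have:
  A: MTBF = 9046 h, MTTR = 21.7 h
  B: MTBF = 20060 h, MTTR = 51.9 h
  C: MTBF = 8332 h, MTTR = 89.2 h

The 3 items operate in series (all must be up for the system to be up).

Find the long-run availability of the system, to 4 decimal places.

0.9845

A(A) = MTBF/(MTBF+MTTR) = 9046/(9046+21.7) = 0.997607
A(B) = MTBF/(MTBF+MTTR) = 20060/(20060+51.9) = 0.997419
A(C) = MTBF/(MTBF+MTTR) = 8332/(8332+89.2) = 0.989408
Series availability: 0.997607 × 0.997419 × 0.989408 = 0.9845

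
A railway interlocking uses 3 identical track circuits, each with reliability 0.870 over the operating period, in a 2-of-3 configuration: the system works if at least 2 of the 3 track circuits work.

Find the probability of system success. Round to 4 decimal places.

R = Σ_{i=2}^{3} C(3,i) p^i (1−p)^{3−i} with p = 0.870
C(3,2)·0.870^2·0.130^1 = 0.295191
C(3,3)·0.870^3·0.130^0 = 0.658503
Sum = 0.9537

0.9537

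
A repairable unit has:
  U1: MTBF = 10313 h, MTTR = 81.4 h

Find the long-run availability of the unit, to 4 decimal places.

0.9922

A(U1) = MTBF/(MTBF+MTTR) = 10313/(10313+81.4) = 0.9922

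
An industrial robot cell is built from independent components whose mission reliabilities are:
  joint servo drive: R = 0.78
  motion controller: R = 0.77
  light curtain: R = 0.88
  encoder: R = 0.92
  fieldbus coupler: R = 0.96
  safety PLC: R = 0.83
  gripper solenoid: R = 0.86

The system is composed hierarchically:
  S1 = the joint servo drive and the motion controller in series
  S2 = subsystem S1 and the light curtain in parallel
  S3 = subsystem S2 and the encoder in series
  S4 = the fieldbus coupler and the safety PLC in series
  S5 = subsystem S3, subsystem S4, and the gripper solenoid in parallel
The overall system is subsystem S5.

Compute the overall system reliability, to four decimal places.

Series (joint servo drive and motion controller): 0.780000 × 0.770000 = 0.600600
Parallel ([0.600600] and light curtain): 1 − (1 − 0.600600)(1 − 0.880000) = 0.952072
Series ([0.952072] and encoder): 0.952072 × 0.920000 = 0.875906
Series (fieldbus coupler and safety PLC): 0.960000 × 0.830000 = 0.796800
Parallel ([0.875906], [0.796800], and gripper solenoid): 1 − (1 − 0.875906)(1 − 0.796800)(1 − 0.860000) = 0.9965

0.9965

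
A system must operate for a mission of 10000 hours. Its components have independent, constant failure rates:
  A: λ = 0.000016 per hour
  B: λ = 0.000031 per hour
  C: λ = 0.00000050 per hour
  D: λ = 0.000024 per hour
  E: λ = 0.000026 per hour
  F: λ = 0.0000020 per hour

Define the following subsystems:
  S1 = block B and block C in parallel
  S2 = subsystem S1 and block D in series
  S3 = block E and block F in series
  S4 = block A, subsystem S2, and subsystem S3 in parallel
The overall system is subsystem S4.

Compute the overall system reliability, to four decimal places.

R(A) = exp(−0.000016 × 10000) = 0.852144
R(B) = exp(−0.000031 × 10000) = 0.733447
R(C) = exp(−0.00000050 × 10000) = 0.995012
R(D) = exp(−0.000024 × 10000) = 0.786628
R(E) = exp(−0.000026 × 10000) = 0.771052
R(F) = exp(−0.0000020 × 10000) = 0.980199
Parallel (B and C): 1 − (1 − 0.733447)(1 − 0.995012) = 0.998670
Series ([0.998670] and D): 0.998670 × 0.786628 = 0.785582
Series (E and F): 0.771052 × 0.980199 = 0.755784
Parallel (A, [0.785582], and [0.755784]): 1 − (1 − 0.852144)(1 − 0.785582)(1 − 0.755784) = 0.9923

0.9923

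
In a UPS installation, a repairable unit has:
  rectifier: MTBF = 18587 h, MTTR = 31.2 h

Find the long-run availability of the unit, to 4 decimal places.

0.9983

A(rectifier) = MTBF/(MTBF+MTTR) = 18587/(18587+31.2) = 0.9983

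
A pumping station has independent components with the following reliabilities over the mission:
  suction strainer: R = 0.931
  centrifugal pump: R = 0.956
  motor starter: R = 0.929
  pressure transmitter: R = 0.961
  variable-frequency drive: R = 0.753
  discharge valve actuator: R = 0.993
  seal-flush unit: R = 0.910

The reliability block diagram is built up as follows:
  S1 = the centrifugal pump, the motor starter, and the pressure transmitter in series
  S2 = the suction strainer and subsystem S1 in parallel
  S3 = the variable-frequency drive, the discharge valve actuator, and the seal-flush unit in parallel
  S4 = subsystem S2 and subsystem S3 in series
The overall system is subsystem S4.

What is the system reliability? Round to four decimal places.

Series (centrifugal pump, motor starter, and pressure transmitter): 0.956000 × 0.929000 × 0.961000 = 0.853487
Parallel (suction strainer and [0.853487]): 1 − (1 − 0.931000)(1 − 0.853487) = 0.989891
Parallel (variable-frequency drive, discharge valve actuator, and seal-flush unit): 1 − (1 − 0.753000)(1 − 0.993000)(1 − 0.910000) = 0.999844
Series ([0.989891] and [0.999844]): 0.989891 × 0.999844 = 0.9897

0.9897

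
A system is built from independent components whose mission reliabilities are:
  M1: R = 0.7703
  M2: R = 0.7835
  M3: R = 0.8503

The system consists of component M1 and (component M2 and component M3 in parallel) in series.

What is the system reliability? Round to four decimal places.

Parallel (M2 and M3): 1 − (1 − 0.783500)(1 − 0.850300) = 0.967590
Series (M1 and [0.967590]): 0.770300 × 0.967590 = 0.7453

0.7453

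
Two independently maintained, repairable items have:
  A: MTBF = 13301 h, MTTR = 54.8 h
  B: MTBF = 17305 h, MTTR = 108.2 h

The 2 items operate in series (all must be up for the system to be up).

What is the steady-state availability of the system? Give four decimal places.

0.9897

A(A) = MTBF/(MTBF+MTTR) = 13301/(13301+54.8) = 0.995897
A(B) = MTBF/(MTBF+MTTR) = 17305/(17305+108.2) = 0.993786
Series availability: 0.995897 × 0.993786 = 0.9897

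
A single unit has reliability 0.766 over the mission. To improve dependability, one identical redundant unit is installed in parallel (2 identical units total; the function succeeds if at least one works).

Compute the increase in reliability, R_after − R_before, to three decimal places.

0.179

R_before = 0.766
R_after = 1 − (1 − 0.766)^2 = 0.945
ΔR = 0.945 − 0.766 = 0.179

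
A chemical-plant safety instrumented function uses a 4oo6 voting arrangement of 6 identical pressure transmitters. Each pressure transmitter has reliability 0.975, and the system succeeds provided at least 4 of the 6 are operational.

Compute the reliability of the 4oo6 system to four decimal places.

0.9997

R = Σ_{i=4}^{6} C(6,i) p^i (1−p)^{6−i} with p = 0.975
C(6,4)·0.975^4·0.025^2 = 0.008472
C(6,5)·0.975^5·0.025^1 = 0.132164
C(6,6)·0.975^6·0.025^0 = 0.859068
Sum = 0.9997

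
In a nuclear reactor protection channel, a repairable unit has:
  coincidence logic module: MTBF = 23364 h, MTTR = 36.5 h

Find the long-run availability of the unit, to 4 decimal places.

0.9984

A(coincidence logic module) = MTBF/(MTBF+MTTR) = 23364/(23364+36.5) = 0.9984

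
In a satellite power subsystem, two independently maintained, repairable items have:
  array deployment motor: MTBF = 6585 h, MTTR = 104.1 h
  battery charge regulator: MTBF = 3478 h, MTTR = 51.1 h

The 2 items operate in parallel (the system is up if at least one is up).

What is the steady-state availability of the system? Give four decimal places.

A(array deployment motor) = MTBF/(MTBF+MTTR) = 6585/(6585+104.1) = 0.984437
A(battery charge regulator) = MTBF/(MTBF+MTTR) = 3478/(3478+51.1) = 0.985520
Parallel availability: 1 − (1 − 0.984437)(1 − 0.985520) = 0.9998

0.9998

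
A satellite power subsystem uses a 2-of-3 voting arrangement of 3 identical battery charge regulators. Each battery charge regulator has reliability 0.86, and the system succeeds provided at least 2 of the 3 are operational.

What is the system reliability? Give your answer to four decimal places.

R = Σ_{i=2}^{3} C(3,i) p^i (1−p)^{3−i} with p = 0.86
C(3,2)·0.86^2·0.14^1 = 0.310632
C(3,3)·0.86^3·0.14^0 = 0.636056
Sum = 0.9467

0.9467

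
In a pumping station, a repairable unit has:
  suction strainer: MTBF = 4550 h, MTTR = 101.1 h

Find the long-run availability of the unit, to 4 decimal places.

A(suction strainer) = MTBF/(MTBF+MTTR) = 4550/(4550+101.1) = 0.9783

0.9783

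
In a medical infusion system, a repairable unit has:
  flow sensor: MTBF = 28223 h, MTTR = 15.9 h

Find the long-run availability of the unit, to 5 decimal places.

A(flow sensor) = MTBF/(MTBF+MTTR) = 28223/(28223+15.9) = 0.99944

0.99944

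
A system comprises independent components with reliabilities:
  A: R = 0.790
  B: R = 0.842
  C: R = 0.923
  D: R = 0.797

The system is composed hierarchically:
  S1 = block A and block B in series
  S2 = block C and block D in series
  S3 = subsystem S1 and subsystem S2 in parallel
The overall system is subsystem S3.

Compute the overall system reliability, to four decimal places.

0.9115

Series (A and B): 0.790000 × 0.842000 = 0.665180
Series (C and D): 0.923000 × 0.797000 = 0.735631
Parallel ([0.665180] and [0.735631]): 1 − (1 − 0.665180)(1 − 0.735631) = 0.9115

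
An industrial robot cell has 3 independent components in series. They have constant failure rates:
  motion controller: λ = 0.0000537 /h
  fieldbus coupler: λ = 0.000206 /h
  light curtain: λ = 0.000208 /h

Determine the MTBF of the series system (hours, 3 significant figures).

2140

Series of exponential components: λ_sys = Σ λ_i
λ_sys = 0.0000537 + 0.000206 + 0.000208 = 4.6770e-04 /h
MTBF = 1 / λ_sys = 2140 h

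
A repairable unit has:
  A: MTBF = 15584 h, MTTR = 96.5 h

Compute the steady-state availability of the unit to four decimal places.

A(A) = MTBF/(MTBF+MTTR) = 15584/(15584+96.5) = 0.9938

0.9938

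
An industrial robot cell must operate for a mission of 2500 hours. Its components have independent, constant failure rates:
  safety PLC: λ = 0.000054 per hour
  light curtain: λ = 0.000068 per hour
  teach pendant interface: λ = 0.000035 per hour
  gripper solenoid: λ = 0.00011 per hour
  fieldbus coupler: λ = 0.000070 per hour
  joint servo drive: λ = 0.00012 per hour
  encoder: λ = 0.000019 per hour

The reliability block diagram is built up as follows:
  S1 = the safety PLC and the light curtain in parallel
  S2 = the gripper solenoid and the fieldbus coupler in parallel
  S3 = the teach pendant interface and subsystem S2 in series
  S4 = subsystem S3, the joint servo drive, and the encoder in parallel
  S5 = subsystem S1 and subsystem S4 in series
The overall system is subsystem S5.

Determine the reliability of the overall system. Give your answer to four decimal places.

0.9789

R(safety PLC) = exp(−0.000054 × 2500) = 0.873716
R(light curtain) = exp(−0.000068 × 2500) = 0.843665
R(teach pendant interface) = exp(−0.000035 × 2500) = 0.916219
R(gripper solenoid) = exp(−0.00011 × 2500) = 0.759572
R(fieldbus coupler) = exp(−0.000070 × 2500) = 0.839457
R(joint servo drive) = exp(−0.00012 × 2500) = 0.740818
R(encoder) = exp(−0.000019 × 2500) = 0.953610
Parallel (safety PLC and light curtain): 1 − (1 − 0.873716)(1 − 0.843665) = 0.980257
Parallel (gripper solenoid and fieldbus coupler): 1 − (1 − 0.759572)(1 − 0.839457) = 0.961401
Series (teach pendant interface and [0.961401]): 0.916219 × 0.961401 = 0.880854
Parallel ([0.880854], joint servo drive, and encoder): 1 − (1 − 0.880854)(1 − 0.740818)(1 − 0.953610) = 0.998567
Series ([0.980257] and [0.998567]): 0.980257 × 0.998567 = 0.9789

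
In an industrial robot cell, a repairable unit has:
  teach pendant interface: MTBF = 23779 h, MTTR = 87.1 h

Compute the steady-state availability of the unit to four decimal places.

0.9964

A(teach pendant interface) = MTBF/(MTBF+MTTR) = 23779/(23779+87.1) = 0.9964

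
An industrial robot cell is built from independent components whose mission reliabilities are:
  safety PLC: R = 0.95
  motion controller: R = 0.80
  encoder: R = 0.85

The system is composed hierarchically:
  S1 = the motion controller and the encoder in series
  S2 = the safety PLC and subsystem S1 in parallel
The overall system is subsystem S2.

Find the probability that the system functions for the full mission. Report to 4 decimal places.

0.9840

Series (motion controller and encoder): 0.800000 × 0.850000 = 0.680000
Parallel (safety PLC and [0.680000]): 1 − (1 − 0.950000)(1 − 0.680000) = 0.9840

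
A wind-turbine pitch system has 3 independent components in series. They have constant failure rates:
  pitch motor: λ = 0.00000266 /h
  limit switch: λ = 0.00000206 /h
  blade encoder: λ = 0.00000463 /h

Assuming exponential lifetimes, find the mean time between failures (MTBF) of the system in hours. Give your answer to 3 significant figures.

Series of exponential components: λ_sys = Σ λ_i
λ_sys = 0.00000266 + 0.00000206 + 0.00000463 = 9.3500e-06 /h
MTBF = 1 / λ_sys = 107000 h

107000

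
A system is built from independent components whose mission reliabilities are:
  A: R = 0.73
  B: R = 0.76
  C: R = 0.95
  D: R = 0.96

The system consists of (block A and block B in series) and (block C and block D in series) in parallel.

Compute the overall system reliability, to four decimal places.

0.9608

Series (A and B): 0.730000 × 0.760000 = 0.554800
Series (C and D): 0.950000 × 0.960000 = 0.912000
Parallel ([0.554800] and [0.912000]): 1 − (1 − 0.554800)(1 − 0.912000) = 0.9608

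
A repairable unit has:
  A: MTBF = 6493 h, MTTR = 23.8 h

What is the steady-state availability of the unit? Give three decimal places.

A(A) = MTBF/(MTBF+MTTR) = 6493/(6493+23.8) = 0.996

0.996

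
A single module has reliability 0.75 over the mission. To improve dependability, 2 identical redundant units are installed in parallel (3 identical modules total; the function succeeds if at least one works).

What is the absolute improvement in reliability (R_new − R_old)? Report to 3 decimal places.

R_before = 0.75
R_after = 1 − (1 − 0.75)^3 = 0.984
ΔR = 0.984 − 0.75 = 0.234

0.234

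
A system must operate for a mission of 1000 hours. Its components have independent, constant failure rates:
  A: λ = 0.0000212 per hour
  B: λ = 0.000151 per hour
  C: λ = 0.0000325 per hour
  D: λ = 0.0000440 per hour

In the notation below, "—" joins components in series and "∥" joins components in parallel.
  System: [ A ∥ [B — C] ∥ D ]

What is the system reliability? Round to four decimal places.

0.9998

R(A) = exp(−0.0000212 × 1000) = 0.979023
R(B) = exp(−0.000151 × 1000) = 0.859848
R(C) = exp(−0.0000325 × 1000) = 0.968022
R(D) = exp(−0.0000440 × 1000) = 0.956954
Series (B and C): 0.859848 × 0.968022 = 0.832352
Parallel (A, [0.832352], and D): 1 − (1 − 0.979023)(1 − 0.832352)(1 − 0.956954) = 0.9998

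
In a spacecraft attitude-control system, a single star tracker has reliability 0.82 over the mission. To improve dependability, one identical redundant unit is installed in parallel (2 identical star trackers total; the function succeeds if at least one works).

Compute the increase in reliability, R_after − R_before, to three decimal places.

0.148

R_before = 0.82
R_after = 1 − (1 − 0.82)^2 = 0.968
ΔR = 0.968 − 0.82 = 0.148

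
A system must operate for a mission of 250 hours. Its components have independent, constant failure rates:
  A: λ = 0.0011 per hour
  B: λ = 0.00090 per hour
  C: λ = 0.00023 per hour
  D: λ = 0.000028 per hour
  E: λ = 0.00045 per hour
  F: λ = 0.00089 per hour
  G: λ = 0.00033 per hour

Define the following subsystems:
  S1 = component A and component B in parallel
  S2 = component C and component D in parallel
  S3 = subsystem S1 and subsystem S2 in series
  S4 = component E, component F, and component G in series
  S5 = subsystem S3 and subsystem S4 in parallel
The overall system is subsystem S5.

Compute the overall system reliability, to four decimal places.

0.9833

R(A) = exp(−0.0011 × 250) = 0.759572
R(B) = exp(−0.00090 × 250) = 0.798516
R(C) = exp(−0.00023 × 250) = 0.944122
R(D) = exp(−0.000028 × 250) = 0.993024
R(E) = exp(−0.00045 × 250) = 0.893597
R(F) = exp(−0.00089 × 250) = 0.800515
R(G) = exp(−0.00033 × 250) = 0.920811
Parallel (A and B): 1 − (1 − 0.759572)(1 − 0.798516) = 0.951558
Parallel (C and D): 1 − (1 − 0.944122)(1 − 0.993024) = 0.999610
Series ([0.951558] and [0.999610]): 0.951558 × 0.999610 = 0.951187
Series (E, F, and G): 0.893597 × 0.800515 × 0.920811 = 0.658691
Parallel ([0.951187] and [0.658691]): 1 − (1 − 0.951187)(1 − 0.658691) = 0.9833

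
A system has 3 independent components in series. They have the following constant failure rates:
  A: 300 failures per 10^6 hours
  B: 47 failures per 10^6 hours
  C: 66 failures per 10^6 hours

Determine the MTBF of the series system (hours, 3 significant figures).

2420

Series of exponential components: λ_sys = Σ λ_i
λ_sys = 0.00030 + 0.000047 + 0.000066 = 4.1300e-04 /h
MTBF = 1 / λ_sys = 2420 h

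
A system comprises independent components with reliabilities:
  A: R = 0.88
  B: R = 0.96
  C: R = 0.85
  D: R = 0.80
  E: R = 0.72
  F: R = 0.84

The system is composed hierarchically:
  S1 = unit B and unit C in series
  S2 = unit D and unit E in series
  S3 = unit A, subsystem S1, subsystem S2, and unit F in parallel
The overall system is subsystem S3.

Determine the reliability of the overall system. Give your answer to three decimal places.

0.999

Series (B and C): 0.96000 × 0.85000 = 0.81600
Series (D and E): 0.80000 × 0.72000 = 0.57600
Parallel (A, [0.81600], [0.57600], and F): 1 − (1 − 0.88000)(1 − 0.81600)(1 − 0.57600)(1 − 0.84000) = 0.999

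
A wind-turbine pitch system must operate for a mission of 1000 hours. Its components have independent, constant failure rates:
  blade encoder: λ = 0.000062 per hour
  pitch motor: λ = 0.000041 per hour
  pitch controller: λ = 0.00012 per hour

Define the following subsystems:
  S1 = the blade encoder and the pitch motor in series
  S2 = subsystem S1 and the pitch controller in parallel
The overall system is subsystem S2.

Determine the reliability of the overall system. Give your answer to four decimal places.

0.9889

R(blade encoder) = exp(−0.000062 × 1000) = 0.939883
R(pitch motor) = exp(−0.000041 × 1000) = 0.959829
R(pitch controller) = exp(−0.00012 × 1000) = 0.886920
Series (blade encoder and pitch motor): 0.939883 × 0.959829 = 0.902127
Parallel ([0.902127] and pitch controller): 1 − (1 − 0.902127)(1 − 0.886920) = 0.9889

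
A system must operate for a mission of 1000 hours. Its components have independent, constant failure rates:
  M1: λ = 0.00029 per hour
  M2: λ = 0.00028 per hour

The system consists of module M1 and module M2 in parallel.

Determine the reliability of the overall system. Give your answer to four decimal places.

R(M1) = exp(−0.00029 × 1000) = 0.748264
R(M2) = exp(−0.00028 × 1000) = 0.755784
Parallel (M1 and M2): 1 − (1 − 0.748264)(1 − 0.755784) = 0.9385

0.9385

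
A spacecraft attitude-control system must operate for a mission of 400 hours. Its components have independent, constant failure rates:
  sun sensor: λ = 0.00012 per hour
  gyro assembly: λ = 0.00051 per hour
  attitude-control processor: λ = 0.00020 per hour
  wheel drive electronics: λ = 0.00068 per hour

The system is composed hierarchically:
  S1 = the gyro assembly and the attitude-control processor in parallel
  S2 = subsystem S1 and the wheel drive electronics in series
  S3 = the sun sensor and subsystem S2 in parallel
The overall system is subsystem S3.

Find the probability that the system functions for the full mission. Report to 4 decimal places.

0.9883

R(sun sensor) = exp(−0.00012 × 400) = 0.953134
R(gyro assembly) = exp(−0.00051 × 400) = 0.815462
R(attitude-control processor) = exp(−0.00020 × 400) = 0.923116
R(wheel drive electronics) = exp(−0.00068 × 400) = 0.761854
Parallel (gyro assembly and attitude-control processor): 1 − (1 − 0.815462)(1 − 0.923116) = 0.985812
Series ([0.985812] and wheel drive electronics): 0.985812 × 0.761854 = 0.751045
Parallel (sun sensor and [0.751045]): 1 − (1 − 0.953134)(1 − 0.751045) = 0.9883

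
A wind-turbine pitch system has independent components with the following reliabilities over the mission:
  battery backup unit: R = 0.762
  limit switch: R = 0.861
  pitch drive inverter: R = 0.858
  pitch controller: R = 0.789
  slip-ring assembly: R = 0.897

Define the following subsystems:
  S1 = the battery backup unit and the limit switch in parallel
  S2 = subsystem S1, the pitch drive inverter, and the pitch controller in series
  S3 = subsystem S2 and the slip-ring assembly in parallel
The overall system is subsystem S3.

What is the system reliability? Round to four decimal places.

Parallel (battery backup unit and limit switch): 1 − (1 − 0.762000)(1 − 0.861000) = 0.966918
Series ([0.966918], pitch drive inverter, and pitch controller): 0.966918 × 0.858000 × 0.789000 = 0.654567
Parallel ([0.654567] and slip-ring assembly): 1 − (1 − 0.654567)(1 − 0.897000) = 0.9644

0.9644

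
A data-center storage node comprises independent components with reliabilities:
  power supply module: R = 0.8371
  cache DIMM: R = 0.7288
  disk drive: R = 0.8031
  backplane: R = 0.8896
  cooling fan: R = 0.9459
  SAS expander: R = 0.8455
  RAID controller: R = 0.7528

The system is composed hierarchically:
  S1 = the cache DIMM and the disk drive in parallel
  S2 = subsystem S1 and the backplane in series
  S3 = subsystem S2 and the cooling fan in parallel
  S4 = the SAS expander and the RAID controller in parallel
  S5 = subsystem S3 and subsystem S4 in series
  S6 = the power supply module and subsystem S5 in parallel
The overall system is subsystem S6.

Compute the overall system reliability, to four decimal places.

Parallel (cache DIMM and disk drive): 1 − (1 − 0.728800)(1 − 0.803100) = 0.946601
Series ([0.946601] and backplane): 0.946601 × 0.889600 = 0.842096
Parallel ([0.842096] and cooling fan): 1 − (1 − 0.842096)(1 − 0.945900) = 0.991457
Parallel (SAS expander and RAID controller): 1 − (1 − 0.845500)(1 − 0.752800) = 0.961808
Series ([0.991457] and [0.961808]): 0.991457 × 0.961808 = 0.953591
Parallel (power supply module and [0.953591]): 1 − (1 − 0.837100)(1 − 0.953591) = 0.9924

0.9924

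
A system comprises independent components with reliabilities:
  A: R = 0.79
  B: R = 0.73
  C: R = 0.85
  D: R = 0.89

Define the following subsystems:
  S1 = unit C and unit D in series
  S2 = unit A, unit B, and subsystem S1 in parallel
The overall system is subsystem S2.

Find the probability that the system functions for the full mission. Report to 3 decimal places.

0.986

Series (C and D): 0.85000 × 0.89000 = 0.75650
Parallel (A, B, and [0.75650]): 1 − (1 − 0.79000)(1 − 0.73000)(1 − 0.75650) = 0.986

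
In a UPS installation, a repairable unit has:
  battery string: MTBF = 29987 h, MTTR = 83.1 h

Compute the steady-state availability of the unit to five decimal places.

0.99724

A(battery string) = MTBF/(MTBF+MTTR) = 29987/(29987+83.1) = 0.99724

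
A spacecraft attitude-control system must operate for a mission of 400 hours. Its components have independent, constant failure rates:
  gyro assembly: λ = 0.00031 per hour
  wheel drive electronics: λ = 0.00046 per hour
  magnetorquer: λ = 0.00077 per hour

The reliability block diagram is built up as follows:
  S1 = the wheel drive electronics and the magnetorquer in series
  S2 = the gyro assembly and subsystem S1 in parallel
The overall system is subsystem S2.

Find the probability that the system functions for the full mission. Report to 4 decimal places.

R(gyro assembly) = exp(−0.00031 × 400) = 0.883380
R(wheel drive electronics) = exp(−0.00046 × 400) = 0.831936
R(magnetorquer) = exp(−0.00077 × 400) = 0.734915
Series (wheel drive electronics and magnetorquer): 0.831936 × 0.734915 = 0.611402
Parallel (gyro assembly and [0.611402]): 1 − (1 − 0.883380)(1 − 0.611402) = 0.9547

0.9547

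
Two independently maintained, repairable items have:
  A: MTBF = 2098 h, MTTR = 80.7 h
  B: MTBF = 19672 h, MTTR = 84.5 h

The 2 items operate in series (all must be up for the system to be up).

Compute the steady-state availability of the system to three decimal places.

A(A) = MTBF/(MTBF+MTTR) = 2098/(2098+80.7) = 0.962960
A(B) = MTBF/(MTBF+MTTR) = 19672/(19672+84.5) = 0.995723
Series availability: 0.962960 × 0.995723 = 0.959

0.959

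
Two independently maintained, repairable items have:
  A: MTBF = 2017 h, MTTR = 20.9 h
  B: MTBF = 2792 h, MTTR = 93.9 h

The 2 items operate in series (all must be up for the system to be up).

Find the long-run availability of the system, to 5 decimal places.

A(A) = MTBF/(MTBF+MTTR) = 2017/(2017+20.9) = 0.989744
A(B) = MTBF/(MTBF+MTTR) = 2792/(2792+93.9) = 0.967462
Series availability: 0.989744 × 0.967462 = 0.95754

0.95754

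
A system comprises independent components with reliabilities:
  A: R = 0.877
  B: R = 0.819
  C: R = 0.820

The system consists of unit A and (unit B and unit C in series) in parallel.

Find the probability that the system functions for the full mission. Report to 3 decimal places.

Series (B and C): 0.81900 × 0.82000 = 0.67158
Parallel (A and [0.67158]): 1 − (1 − 0.87700)(1 − 0.67158) = 0.960

0.960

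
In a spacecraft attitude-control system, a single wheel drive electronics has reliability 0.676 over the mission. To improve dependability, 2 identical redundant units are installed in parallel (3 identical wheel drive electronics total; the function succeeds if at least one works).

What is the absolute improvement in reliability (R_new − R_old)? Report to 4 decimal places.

0.2900

R_before = 0.676
R_after = 1 − (1 − 0.676)^3 = 0.9660
ΔR = 0.9660 − 0.676 = 0.2900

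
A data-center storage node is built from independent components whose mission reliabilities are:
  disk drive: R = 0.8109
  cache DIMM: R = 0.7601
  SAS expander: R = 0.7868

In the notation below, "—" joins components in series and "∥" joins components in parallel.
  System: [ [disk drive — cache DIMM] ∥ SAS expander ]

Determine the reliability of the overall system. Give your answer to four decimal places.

0.9182

Series (disk drive and cache DIMM): 0.810900 × 0.760100 = 0.616365
Parallel ([0.616365] and SAS expander): 1 − (1 − 0.616365)(1 − 0.786800) = 0.9182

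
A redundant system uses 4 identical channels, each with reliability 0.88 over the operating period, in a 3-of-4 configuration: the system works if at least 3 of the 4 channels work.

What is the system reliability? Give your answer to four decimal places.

R = Σ_{i=3}^{4} C(4,i) p^i (1−p)^{4−i} with p = 0.88
C(4,3)·0.88^3·0.12^1 = 0.327107
C(4,4)·0.88^4·0.12^0 = 0.599695
Sum = 0.9268

0.9268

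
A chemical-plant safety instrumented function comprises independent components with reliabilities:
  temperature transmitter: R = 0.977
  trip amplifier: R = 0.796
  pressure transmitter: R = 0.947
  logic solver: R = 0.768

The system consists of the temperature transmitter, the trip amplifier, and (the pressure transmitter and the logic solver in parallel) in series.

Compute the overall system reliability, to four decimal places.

0.7681

Parallel (pressure transmitter and logic solver): 1 − (1 − 0.947000)(1 − 0.768000) = 0.987704
Series (temperature transmitter, trip amplifier, and [0.987704]): 0.977000 × 0.796000 × 0.987704 = 0.7681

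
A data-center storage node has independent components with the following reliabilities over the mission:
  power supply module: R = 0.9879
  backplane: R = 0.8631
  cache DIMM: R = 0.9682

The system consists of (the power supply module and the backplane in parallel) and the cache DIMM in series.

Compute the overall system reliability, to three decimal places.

0.967

Parallel (power supply module and backplane): 1 − (1 − 0.98790)(1 − 0.86310) = 0.99834
Series ([0.99834] and cache DIMM): 0.99834 × 0.96820 = 0.967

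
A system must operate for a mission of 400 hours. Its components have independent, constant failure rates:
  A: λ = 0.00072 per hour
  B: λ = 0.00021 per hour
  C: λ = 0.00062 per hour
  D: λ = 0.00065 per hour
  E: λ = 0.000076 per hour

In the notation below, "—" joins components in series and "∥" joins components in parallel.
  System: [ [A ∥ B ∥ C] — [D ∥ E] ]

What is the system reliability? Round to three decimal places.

0.989

R(A) = exp(−0.00072 × 400) = 0.74976
R(B) = exp(−0.00021 × 400) = 0.91943
R(C) = exp(−0.00062 × 400) = 0.78036
R(D) = exp(−0.00065 × 400) = 0.77105
R(E) = exp(−0.000076 × 400) = 0.97006
Parallel (A, B, and C): 1 − (1 − 0.74976)(1 − 0.91943)(1 − 0.78036) = 0.99557
Parallel (D and E): 1 − (1 − 0.77105)(1 − 0.97006) = 0.99315
Series ([0.99557] and [0.99315]): 0.99557 × 0.99315 = 0.989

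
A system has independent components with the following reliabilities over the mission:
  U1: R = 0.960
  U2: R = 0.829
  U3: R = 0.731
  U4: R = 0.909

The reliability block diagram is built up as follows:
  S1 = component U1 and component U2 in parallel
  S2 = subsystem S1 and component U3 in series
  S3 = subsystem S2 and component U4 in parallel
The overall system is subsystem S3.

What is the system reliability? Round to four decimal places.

Parallel (U1 and U2): 1 − (1 − 0.960000)(1 − 0.829000) = 0.993160
Series ([0.993160] and U3): 0.993160 × 0.731000 = 0.726000
Parallel ([0.726000] and U4): 1 − (1 − 0.726000)(1 − 0.909000) = 0.9751

0.9751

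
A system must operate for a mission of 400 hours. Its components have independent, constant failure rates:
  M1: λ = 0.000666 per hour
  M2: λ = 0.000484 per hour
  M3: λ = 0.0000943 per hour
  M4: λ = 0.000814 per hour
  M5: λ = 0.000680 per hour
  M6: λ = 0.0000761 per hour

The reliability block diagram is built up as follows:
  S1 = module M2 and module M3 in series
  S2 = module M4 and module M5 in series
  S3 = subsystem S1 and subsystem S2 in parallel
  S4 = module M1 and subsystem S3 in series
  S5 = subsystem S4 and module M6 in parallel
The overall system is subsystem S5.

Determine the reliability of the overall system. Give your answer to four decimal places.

0.9909

R(M1) = exp(−0.000666 × 400) = 0.766133
R(M2) = exp(−0.000484 × 400) = 0.823987
R(M3) = exp(−0.0000943 × 400) = 0.962983
R(M4) = exp(−0.000814 × 400) = 0.722094
R(M5) = exp(−0.000680 × 400) = 0.761854
R(M6) = exp(−0.0000761 × 400) = 0.970019
Series (M2 and M3): 0.823987 × 0.962983 = 0.793485
Series (M4 and M5): 0.722094 × 0.761854 = 0.550130
Parallel ([0.793485] and [0.550130]): 1 − (1 − 0.793485)(1 − 0.550130) = 0.907095
Series (M1 and [0.907095]): 0.766133 × 0.907095 = 0.694955
Parallel ([0.694955] and M6): 1 − (1 − 0.694955)(1 − 0.970019) = 0.9909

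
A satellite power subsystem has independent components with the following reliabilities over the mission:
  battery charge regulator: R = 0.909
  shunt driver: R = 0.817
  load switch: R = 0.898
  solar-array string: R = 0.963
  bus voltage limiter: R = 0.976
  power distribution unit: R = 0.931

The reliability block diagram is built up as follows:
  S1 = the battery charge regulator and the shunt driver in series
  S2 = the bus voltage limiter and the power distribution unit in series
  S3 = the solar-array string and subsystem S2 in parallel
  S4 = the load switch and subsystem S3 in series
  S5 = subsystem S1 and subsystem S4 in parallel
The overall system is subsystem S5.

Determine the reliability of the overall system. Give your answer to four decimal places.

0.9730

Series (battery charge regulator and shunt driver): 0.909000 × 0.817000 = 0.742653
Series (bus voltage limiter and power distribution unit): 0.976000 × 0.931000 = 0.908656
Parallel (solar-array string and [0.908656]): 1 − (1 − 0.963000)(1 − 0.908656) = 0.996620
Series (load switch and [0.996620]): 0.898000 × 0.996620 = 0.894965
Parallel ([0.742653] and [0.894965]): 1 − (1 − 0.742653)(1 − 0.894965) = 0.9730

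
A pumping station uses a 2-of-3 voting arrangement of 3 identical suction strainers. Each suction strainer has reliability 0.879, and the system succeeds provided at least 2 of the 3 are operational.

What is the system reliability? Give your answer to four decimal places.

0.9596

R = Σ_{i=2}^{3} C(3,i) p^i (1−p)^{3−i} with p = 0.879
C(3,2)·0.879^2·0.121^1 = 0.280469
C(3,3)·0.879^3·0.121^0 = 0.679151
Sum = 0.9596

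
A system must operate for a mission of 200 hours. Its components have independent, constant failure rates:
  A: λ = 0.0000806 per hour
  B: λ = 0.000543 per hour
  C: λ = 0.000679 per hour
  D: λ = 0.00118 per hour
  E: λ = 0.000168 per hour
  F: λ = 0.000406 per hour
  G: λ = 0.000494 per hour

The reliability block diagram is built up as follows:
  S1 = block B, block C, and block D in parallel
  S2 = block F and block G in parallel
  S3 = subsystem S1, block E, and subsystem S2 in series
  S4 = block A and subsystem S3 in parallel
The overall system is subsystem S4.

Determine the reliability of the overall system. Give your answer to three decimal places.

R(A) = exp(−0.0000806 × 200) = 0.98401
R(B) = exp(−0.000543 × 200) = 0.89709
R(C) = exp(−0.000679 × 200) = 0.87302
R(D) = exp(−0.00118 × 200) = 0.78978
R(E) = exp(−0.000168 × 200) = 0.96696
R(F) = exp(−0.000406 × 200) = 0.92201
R(G) = exp(−0.000494 × 200) = 0.90592
Parallel (B, C, and D): 1 − (1 − 0.89709)(1 − 0.87302)(1 − 0.78978) = 0.99725
Parallel (F and G): 1 − (1 − 0.92201)(1 − 0.90592) = 0.99266
Series ([0.99725], E, and [0.99266]): 0.99725 × 0.96696 × 0.99266 = 0.95722
Parallel (A and [0.95722]): 1 − (1 − 0.98401)(1 − 0.95722) = 0.999

0.999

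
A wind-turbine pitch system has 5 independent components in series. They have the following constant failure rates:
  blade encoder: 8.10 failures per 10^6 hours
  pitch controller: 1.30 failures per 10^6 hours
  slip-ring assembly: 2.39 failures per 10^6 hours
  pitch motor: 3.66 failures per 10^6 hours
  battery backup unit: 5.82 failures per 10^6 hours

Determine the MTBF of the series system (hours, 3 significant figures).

47000

Series of exponential components: λ_sys = Σ λ_i
λ_sys = 0.00000810 + 0.00000130 + 0.00000239 + 0.00000366 + 0.00000582 = 2.1270e-05 /h
MTBF = 1 / λ_sys = 47000 h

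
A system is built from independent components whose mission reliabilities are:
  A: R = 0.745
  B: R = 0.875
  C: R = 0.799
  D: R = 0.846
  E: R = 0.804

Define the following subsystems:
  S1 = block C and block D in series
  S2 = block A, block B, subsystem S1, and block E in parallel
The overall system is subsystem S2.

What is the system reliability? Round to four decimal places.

Series (C and D): 0.799000 × 0.846000 = 0.675954
Parallel (A, B, [0.675954], and E): 1 − (1 − 0.745000)(1 − 0.875000)(1 − 0.675954)(1 − 0.804000) = 0.9980

0.9980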